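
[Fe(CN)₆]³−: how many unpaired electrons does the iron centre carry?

Each cyanide is −1; balancing the −3 overall charge requires Fe(III).
Group 8 minus oxidation state 3 gives a d⁵ configuration.
The spin state decides the count: Cyanide is a strong-field ligand (high in the spectrochemical series) for a first-row metal, so the complex is low-spin.
An octahedral low-spin d⁵ ion is t₂g⁵e_g⁰, giving 1 unpaired electron.

1 unpaired electron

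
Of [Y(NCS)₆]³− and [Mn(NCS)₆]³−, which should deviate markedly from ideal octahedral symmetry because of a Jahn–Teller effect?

[Mn(NCS)₆]³−

[Y(NCS)₆]³−: Summing ligand charges against the −3 overall charge gives an oxidation state of +3 for yttrium. Y sits in group 3, so the d-electron count is 3 − 3 = 0. The d⁰ configuration leaves the e_g set evenly filled (or empty) — no strong Jahn–Teller driving force.
[Mn(NCS)₆]³−: Each isothiocyanate is −1; balancing the −3 overall charge requires Mn(III). Mn sits in group 7, so the d-electron count is 7 − 3 = 4. Isothiocyanate is a weak-field ligand for a first-row metal, so the complex is high-spin. The t₂g³e_g¹ (high-spin) configuration has an unevenly filled e_g set; the Jahn–Teller theorem predicts a tetragonal distortion (typically axial elongation) to lift the degeneracy.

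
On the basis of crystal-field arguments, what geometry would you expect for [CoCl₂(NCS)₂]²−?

Ligand charges: each chloride is −1; each isothiocyanate is −1. With an overall charge of −2 the cobalt centre must be in the +2 oxidation state.
Group 9 minus oxidation state 2 gives a d⁷ configuration.
With 4 monodentate ligands the coordination number is 4.
Chloride and isothiocyanate are weak-field ligands.
For a high-spin 3d d⁷ ion with weak-field ligands the small Δₜ gives little square-planar CFSE advantage, so four ligands adopt the sterically favoured tetrahedral geometry.

tetrahedral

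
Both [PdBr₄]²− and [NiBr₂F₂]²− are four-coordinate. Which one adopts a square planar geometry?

[PdBr₄]²−

For [PdBr₄]²−: Ligand charges: each bromide is −1. With an overall charge of −2 the palladium centre must be in the +2 oxidation state. Pd sits in group 10, so the d-electron count is 10 − 2 = 8. A 4d d⁸ ion has a large crystal-field splitting; square planar leaves the high-energy d_{x²−y²} orbital empty and maximises CFSE. → square planar.
For [NiBr₂F₂]²−: Summing ligand charges against the −2 overall charge gives an oxidation state of +2 for nickel. Nickel is a group-10 element; Ni(II) is therefore d⁸. Bromide and fluoride are weak-field ligands. With weak-field ligands the CFSE gain from square planar is small, so a 3d d⁸ ion takes the sterically preferred tetrahedral geometry. → tetrahedral.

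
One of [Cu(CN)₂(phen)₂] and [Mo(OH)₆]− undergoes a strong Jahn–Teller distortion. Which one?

[Cu(CN)₂(phen)₂]

[Cu(CN)₂(phen)₂]: Each cyanide is −1; 1,10-phenanthroline is neutral; balancing the 0 overall charge requires Cu(II). Cu sits in group 11, so the d-electron count is 11 − 2 = 9. The t₂g⁶e_g³ configuration has an unevenly filled e_g set; the Jahn–Teller theorem predicts a tetragonal distortion (typically axial elongation) to lift the degeneracy.
[Mo(OH)₆]−: Summing ligand charges against the −1 overall charge gives an oxidation state of +5 for molybdenum. Mo sits in group 6, so the d-electron count is 6 − 5 = 1. The d¹ configuration leaves the e_g set evenly filled (or empty) — no strong Jahn–Teller driving force.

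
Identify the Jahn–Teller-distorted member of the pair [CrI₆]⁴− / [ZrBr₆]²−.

[CrI₆]⁴−

[CrI₆]⁴−: Each iodide is −1; balancing the −4 overall charge requires Cr(II). Cr sits in group 6, so the d-electron count is 6 − 2 = 4. Iodide is a weak-field ligand for a first-row metal, so the complex is high-spin. The t₂g³e_g¹ (high-spin) configuration has an unevenly filled e_g set; the Jahn–Teller theorem predicts a tetragonal distortion (typically axial elongation) to lift the degeneracy.
[ZrBr₆]²−: Ligand charges: each bromide is −1. With an overall charge of −2 the zirconium centre must be in the +4 oxidation state. Group 4 minus oxidation state 4 gives a d⁰ configuration. The d⁰ configuration leaves the e_g set evenly filled (or empty) — no strong Jahn–Teller driving force.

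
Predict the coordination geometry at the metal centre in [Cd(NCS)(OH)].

Summing ligand charges against the 0 overall charge gives an oxidation state of +2 for cadmium.
Group 12 minus oxidation state 2 gives a d¹⁰ configuration.
Coordination number: 2.
A d¹⁰ ion with only two ligands adopts a linear arrangement (sp hybridisation; no CFSE preference).

linear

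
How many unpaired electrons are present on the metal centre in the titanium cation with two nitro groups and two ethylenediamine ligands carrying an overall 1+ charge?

1

Summing ligand charges against the +1 overall charge gives an oxidation state of +3 for titanium.
Titanium is a group-4 element; Ti(III) is therefore d¹.
Counting donor atoms: 2×nitro (N-bound nitrite) (monodentate) → 2 donors; 2×ethylenediamine (bidentate) → 4 donors. Coordination number = 6.
In an octahedral field the d¹ configuration is t₂g¹e_g⁰ (only one arrangement possible), giving 1 unpaired electron.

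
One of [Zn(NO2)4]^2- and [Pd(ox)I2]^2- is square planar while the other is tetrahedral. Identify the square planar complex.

For [Zn(NO2)4]^2-: Ligand charges: each nitro (N-bound nitrite) is −1. With an overall charge of −2 the zinc centre must be in the +2 oxidation state. Zn sits in group 12, so the d-electron count is 12 − 2 = 10. A d¹⁰ ion has no crystal-field stabilisation preference between square planar and tetrahedral, so four ligands adopt the sterically favoured tetrahedral geometry. → tetrahedral.
For [Pd(ox)I2]^2-: Each oxalate is −2; each iodide is −1; balancing the −2 overall charge requires Pd(II). Pd sits in group 10, so the d-electron count is 10 − 2 = 8. A 4d d⁸ ion has a large crystal-field splitting; square planar leaves the high-energy d_{x²−y²} orbital empty and maximises CFSE. → square planar.

[Pd(ox)I2]^2-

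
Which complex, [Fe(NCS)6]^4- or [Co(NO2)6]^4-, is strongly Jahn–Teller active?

[Fe(NCS)6]^4-: Each isothiocyanate is −1; balancing the −4 overall charge requires Fe(II). Group 8 minus oxidation state 2 gives a d⁶ configuration. Isothiocyanate is a weak-field ligand for a first-row metal, so the complex is high-spin. The d⁶ configuration leaves the e_g set evenly filled (or empty) — no strong Jahn–Teller driving force.
[Co(NO2)6]^4-: Ligand charges: each nitro (N-bound nitrite) is −1. With an overall charge of −4 the cobalt centre must be in the +2 oxidation state. Cobalt is a group-9 element; Co(II) is therefore d⁷. Nitro (N-bound nitrite) is a strong-field ligand (high in the spectrochemical series) for a first-row metal, so the complex is low-spin. The t₂g⁶e_g¹ (low-spin) configuration has an unevenly filled e_g set; the Jahn–Teller theorem predicts a tetragonal distortion (typically axial elongation) to lift the degeneracy.

[Co(NO2)6]^4-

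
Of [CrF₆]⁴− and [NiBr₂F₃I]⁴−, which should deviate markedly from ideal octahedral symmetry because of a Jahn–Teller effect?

[CrF₆]⁴−

[CrF₆]⁴−: Summing ligand charges against the −4 overall charge gives an oxidation state of +2 for chromium. Cr sits in group 6, so the d-electron count is 6 − 2 = 4. Fluoride is a weak-field ligand for a first-row metal, so the complex is high-spin. The t₂g³e_g¹ (high-spin) configuration has an unevenly filled e_g set; the Jahn–Teller theorem predicts a tetragonal distortion (typically axial elongation) to lift the degeneracy.
[NiBr₂F₃I]⁴−: Summing ligand charges against the −4 overall charge gives an oxidation state of +2 for nickel. Ni sits in group 10, so the d-electron count is 10 − 2 = 8. The d⁸ configuration leaves the e_g set evenly filled (or empty) — no strong Jahn–Teller driving force.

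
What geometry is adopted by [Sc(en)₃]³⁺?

Ethylenediamine is neutral; balancing the +3 overall charge requires Sc(III).
Scandium is a group-3 element; Sc(III) is therefore d⁰.
Counting donor atoms: 3×ethylenediamine (bidentate) → 6 donors. Coordination number = 6.
Six donors around a single metal centre give an octahedral coordination sphere.

octahedral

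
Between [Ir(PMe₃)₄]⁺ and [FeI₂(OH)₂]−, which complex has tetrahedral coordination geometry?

For [Ir(PMe₃)₄]⁺: Trimethylphosphine is neutral; balancing the +1 overall charge requires Ir(I). Ir sits in group 9, so the d-electron count is 9 − 1 = 8. A 5d d⁸ ion has a large crystal-field splitting; square planar leaves the high-energy d_{x²−y²} orbital empty and maximises CFSE. → square planar.
For [FeI₂(OH)₂]−: Each iodide is −1; each hydroxide is −1; balancing the −1 overall charge requires Fe(III). Group 8 minus oxidation state 3 gives a d⁵ configuration. A high-spin d⁵ ion has zero CFSE in either geometry, so four ligands adopt the sterically favoured tetrahedral geometry. → tetrahedral.

[FeI₂(OH)₂]−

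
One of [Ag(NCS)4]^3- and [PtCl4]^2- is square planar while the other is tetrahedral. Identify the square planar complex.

[PtCl4]^2-

For [Ag(NCS)4]^3-: Summing ligand charges against the −3 overall charge gives an oxidation state of +1 for silver. Ag sits in group 11, so the d-electron count is 11 − 1 = 10. A d¹⁰ ion has no crystal-field stabilisation preference between square planar and tetrahedral, so four ligands adopt the sterically favoured tetrahedral geometry. → tetrahedral.
For [PtCl4]^2-: Ligand charges: each chloride is −1. With an overall charge of −2 the platinum centre must be in the +2 oxidation state. Pt sits in group 10, so the d-electron count is 10 − 2 = 8. A 5d d⁸ ion has a large crystal-field splitting; square planar leaves the high-energy d_{x²−y²} orbital empty and maximises CFSE. → square planar.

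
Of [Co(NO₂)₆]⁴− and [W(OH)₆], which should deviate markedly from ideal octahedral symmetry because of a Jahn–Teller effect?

[Co(NO₂)₆]⁴−: Ligand charges: each nitro (N-bound nitrite) is −1. With an overall charge of −4 the cobalt centre must be in the +2 oxidation state. Co sits in group 9, so the d-electron count is 9 − 2 = 7. Nitro (N-bound nitrite) is a strong-field ligand (high in the spectrochemical series) for a first-row metal, so the complex is low-spin. The t₂g⁶e_g¹ (low-spin) configuration has an unevenly filled e_g set; the Jahn–Teller theorem predicts a tetragonal distortion (typically axial elongation) to lift the degeneracy.
[W(OH)₆]: Each hydroxide is −1; balancing the 0 overall charge requires W(VI). Tungsten is a group-6 element; W(VI) is therefore d⁰. The d⁰ configuration leaves the e_g set evenly filled (or empty) — no strong Jahn–Teller driving force.

[Co(NO₂)₆]⁴−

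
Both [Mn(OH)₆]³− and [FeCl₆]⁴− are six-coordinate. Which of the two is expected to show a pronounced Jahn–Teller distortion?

[Mn(OH)₆]³−

[Mn(OH)₆]³−: Each hydroxide is −1; balancing the −3 overall charge requires Mn(III). Mn sits in group 7, so the d-electron count is 7 − 3 = 4. Hydroxide is a weak-field ligand for a first-row metal, so the complex is high-spin. The t₂g³e_g¹ (high-spin) configuration has an unevenly filled e_g set; the Jahn–Teller theorem predicts a tetragonal distortion (typically axial elongation) to lift the degeneracy.
[FeCl₆]⁴−: Ligand charges: each chloride is −1. With an overall charge of −4 the iron centre must be in the +2 oxidation state. Group 8 minus oxidation state 2 gives a d⁶ configuration. Chloride is a weak-field ligand for a first-row metal, so the complex is high-spin. The d⁶ configuration leaves the e_g set evenly filled (or empty) — no strong Jahn–Teller driving force.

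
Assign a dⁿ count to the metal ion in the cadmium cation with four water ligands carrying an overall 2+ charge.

Summing ligand charges against the +2 overall charge gives an oxidation state of +2 for cadmium.
Cadmium is a group-12 element; Cd(II) is therefore d¹⁰.

d10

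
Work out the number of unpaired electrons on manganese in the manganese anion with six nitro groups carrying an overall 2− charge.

3

Summing ligand charges against the −2 overall charge gives an oxidation state of +4 for manganese.
Manganese is a group-7 element; Mn(IV) is therefore d³.
In an octahedral field the d³ configuration is t₂g³e_g⁰ (only one arrangement possible), giving 3 unpaired electrons.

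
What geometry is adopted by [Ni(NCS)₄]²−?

tetrahedral

Summing ligand charges against the −2 overall charge gives an oxidation state of +2 for nickel.
Nickel is a group-10 element; Ni(II) is therefore d⁸.
Coordination number: 4.
Isothiocyanate is a weak-field ligand.
With weak-field ligands the CFSE gain from square planar is small, so a 3d d⁸ ion takes the sterically preferred tetrahedral geometry.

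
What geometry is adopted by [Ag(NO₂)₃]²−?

Each nitro (N-bound nitrite) is −1; balancing the −2 overall charge requires Ag(I).
Group 11 minus oxidation state 1 gives a d¹⁰ configuration.
Coordination number: 3.
Three ligands around a d¹⁰ centre minimise repulsion in a trigonal-planar arrangement.

trigonal planar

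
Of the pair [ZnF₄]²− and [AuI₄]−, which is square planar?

[AuI₄]−

For [ZnF₄]²−: Each fluoride is −1; balancing the −2 overall charge requires Zn(II). Zinc is a group-12 element; Zn(II) is therefore d¹⁰. A d¹⁰ ion has no crystal-field stabilisation preference between square planar and tetrahedral, so four ligands adopt the sterically favoured tetrahedral geometry. → tetrahedral.
For [AuI₄]−: Each iodide is −1; balancing the −1 overall charge requires Au(III). Gold is a group-11 element; Au(III) is therefore d⁸. A 5d d⁸ ion has a large crystal-field splitting; square planar leaves the high-energy d_{x²−y²} orbital empty and maximises CFSE. → square planar.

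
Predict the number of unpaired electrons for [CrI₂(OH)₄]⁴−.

4

Summing ligand charges against the −4 overall charge gives an oxidation state of +2 for chromium.
Chromium is a group-6 element; Cr(II) is therefore d⁴.
The spin state decides the count: Hydroxide and iodide are weak-field ligands for a first-row metal, so the complex is high-spin.
An octahedral high-spin d⁴ ion is t₂g³e_g¹, giving 4 unpaired electrons.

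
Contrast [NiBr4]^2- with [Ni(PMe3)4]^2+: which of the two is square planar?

[Ni(PMe3)4]^2+

For [NiBr4]^2-: Ligand charges: each bromide is −1. With an overall charge of −2 the nickel centre must be in the +2 oxidation state. Nickel is a group-10 element; Ni(II) is therefore d⁸. Bromide is a weak-field ligand. With weak-field ligands the CFSE gain from square planar is small, so a 3d d⁸ ion takes the sterically preferred tetrahedral geometry. → tetrahedral.
For [Ni(PMe3)4]^2+: Ligand charges: trimethylphosphine is neutral. With an overall charge of +2 the nickel centre must be in the +2 oxidation state. Nickel is a group-10 element; Ni(II) is therefore d⁸. Trimethylphosphine is a strong-field ligand (high in the spectrochemical series). A 3d d⁸ ion with strong-field ligands gains enough CFSE to favour square planar over tetrahedral. → square planar.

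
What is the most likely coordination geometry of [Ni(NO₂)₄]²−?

Ligand charges: each nitro (N-bound nitrite) is −1. With an overall charge of −2 the nickel centre must be in the +2 oxidation state.
Nickel is a group-10 element; Ni(II) is therefore d⁸.
Coordination number: 4.
Nitro (N-bound nitrite) is a strong-field ligand (high in the spectrochemical series).
A 3d d⁸ ion with strong-field ligands gains enough CFSE to favour square planar over tetrahedral.

square planar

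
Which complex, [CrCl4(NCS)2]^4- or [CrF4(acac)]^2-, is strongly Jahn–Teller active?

[CrCl4(NCS)2]^4-: Ligand charges: each chloride is −1; each isothiocyanate is −1. With an overall charge of −4 the chromium centre must be in the +2 oxidation state. Cr sits in group 6, so the d-electron count is 6 − 2 = 4. Chloride and isothiocyanate are weak-field ligands for a first-row metal, so the complex is high-spin. The t₂g³e_g¹ (high-spin) configuration has an unevenly filled e_g set; the Jahn–Teller theorem predicts a tetragonal distortion (typically axial elongation) to lift the degeneracy.
[CrF4(acac)]^2-: Each fluoride is −1; each acetylacetonate is −1; balancing the −2 overall charge requires Cr(III). Cr sits in group 6, so the d-electron count is 6 − 3 = 3. The d³ configuration leaves the e_g set evenly filled (or empty) — no strong Jahn–Teller driving force.

[CrCl4(NCS)2]^4-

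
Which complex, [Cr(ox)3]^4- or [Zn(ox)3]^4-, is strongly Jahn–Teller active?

[Cr(ox)3]^4-: Summing ligand charges against the −4 overall charge gives an oxidation state of +2 for chromium. Cr sits in group 6, so the d-electron count is 6 − 2 = 4. Oxalate is a weak-field ligand for a first-row metal, so the complex is high-spin. The t₂g³e_g¹ (high-spin) configuration has an unevenly filled e_g set; the Jahn–Teller theorem predicts a tetragonal distortion (typically axial elongation) to lift the degeneracy.
[Zn(ox)3]^4-: Each oxalate is −2; balancing the −4 overall charge requires Zn(II). Zn sits in group 12, so the d-electron count is 12 − 2 = 10. The d¹⁰ configuration leaves the e_g set evenly filled (or empty) — no strong Jahn–Teller driving force.

[Cr(ox)3]^4-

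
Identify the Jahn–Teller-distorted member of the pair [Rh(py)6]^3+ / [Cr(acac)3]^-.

[Cr(acac)3]^-

[Rh(py)6]^3+: Pyridine is neutral; balancing the +3 overall charge requires Rh(III). Group 9 minus oxidation state 3 gives a d⁶ configuration. A 4d ion has a large Δₒ and is invariably low-spin. The d⁶ configuration leaves the e_g set evenly filled (or empty) — no strong Jahn–Teller driving force.
[Cr(acac)3]^-: Summing ligand charges against the −1 overall charge gives an oxidation state of +2 for chromium. Cr sits in group 6, so the d-electron count is 6 − 2 = 4. Acetylacetonate is a weak-field ligand for a first-row metal, so the complex is high-spin. The t₂g³e_g¹ (high-spin) configuration has an unevenly filled e_g set; the Jahn–Teller theorem predicts a tetragonal distortion (typically axial elongation) to lift the degeneracy.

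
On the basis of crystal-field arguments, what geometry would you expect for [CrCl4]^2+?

Summing ligand charges against the +2 overall charge gives an oxidation state of +6 for chromium.
Chromium is a group-6 element; Cr(VI) is therefore d⁰.
With 4 monodentate ligands the coordination number is 4.
A d⁰ ion has no crystal-field stabilisation preference between square planar and tetrahedral, so four ligands adopt the sterically favoured tetrahedral geometry.

tetrahedral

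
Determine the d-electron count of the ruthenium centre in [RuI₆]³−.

d⁵

Each iodide is −1; balancing the −3 overall charge requires Ru(III).
Group 8 minus oxidation state 3 gives a d⁵ configuration.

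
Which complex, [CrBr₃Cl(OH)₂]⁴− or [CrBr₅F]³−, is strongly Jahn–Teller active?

[CrBr₃Cl(OH)₂]⁴−: Summing ligand charges against the −4 overall charge gives an oxidation state of +2 for chromium. Group 6 minus oxidation state 2 gives a d⁴ configuration. Bromide, chloride, and hydroxide are weak-field ligands for a first-row metal, so the complex is high-spin. The t₂g³e_g¹ (high-spin) configuration has an unevenly filled e_g set; the Jahn–Teller theorem predicts a tetragonal distortion (typically axial elongation) to lift the degeneracy.
[CrBr₅F]³−: Each bromide is −1; each fluoride is −1; balancing the −3 overall charge requires Cr(III). Group 6 minus oxidation state 3 gives a d³ configuration. The d³ configuration leaves the e_g set evenly filled (or empty) — no strong Jahn–Teller driving force.

[CrBr₃Cl(OH)₂]⁴−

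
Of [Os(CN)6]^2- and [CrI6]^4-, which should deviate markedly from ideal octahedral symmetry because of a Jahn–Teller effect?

[Os(CN)6]^2-: Each cyanide is −1; balancing the −2 overall charge requires Os(IV). Os sits in group 8, so the d-electron count is 8 − 4 = 4. A 5d ion has a large Δₒ and is invariably low-spin. The d⁴ configuration leaves the e_g set evenly filled (or empty) — no strong Jahn–Teller driving force.
[CrI6]^4-: Ligand charges: each iodide is −1. With an overall charge of −4 the chromium centre must be in the +2 oxidation state. Cr sits in group 6, so the d-electron count is 6 − 2 = 4. Iodide is a weak-field ligand for a first-row metal, so the complex is high-spin. The t₂g³e_g¹ (high-spin) configuration has an unevenly filled e_g set; the Jahn–Teller theorem predicts a tetragonal distortion (typically axial elongation) to lift the degeneracy.

[CrI6]^4-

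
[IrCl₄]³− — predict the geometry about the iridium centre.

square planar

Each chloride is −1; balancing the −3 overall charge requires Ir(I).
Group 9 minus oxidation state 1 gives a d⁸ configuration.
With 4 monodentate ligands the coordination number is 4.
A 5d d⁸ ion has a large crystal-field splitting; square planar leaves the high-energy d_{x²−y²} orbital empty and maximises CFSE.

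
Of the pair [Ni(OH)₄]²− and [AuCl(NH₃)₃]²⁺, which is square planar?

[AuCl(NH₃)₃]²⁺

For [Ni(OH)₄]²−: Summing ligand charges against the −2 overall charge gives an oxidation state of +2 for nickel. Ni sits in group 10, so the d-electron count is 10 − 2 = 8. Hydroxide is a weak-field ligand. With weak-field ligands the CFSE gain from square planar is small, so a 3d d⁸ ion takes the sterically preferred tetrahedral geometry. → tetrahedral.
For [AuCl(NH₃)₃]²⁺: Ligand charges: each chloride is −1; ammonia is neutral. With an overall charge of +2 the gold centre must be in the +3 oxidation state. Group 11 minus oxidation state 3 gives a d⁸ configuration. A 5d d⁸ ion has a large crystal-field splitting; square planar leaves the high-energy d_{x²−y²} orbital empty and maximises CFSE. → square planar.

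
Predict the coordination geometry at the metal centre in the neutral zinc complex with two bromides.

linear

Ligand charges: each bromide is −1. With an overall charge of 0 the zinc centre must be in the +2 oxidation state.
Group 12 minus oxidation state 2 gives a d¹⁰ configuration.
Coordination number: 2.
A d¹⁰ ion with only two ligands adopts a linear arrangement (sp hybridisation; no CFSE preference).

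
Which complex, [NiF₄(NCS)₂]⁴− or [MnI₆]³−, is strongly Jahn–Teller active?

[MnI₆]³−

[NiF₄(NCS)₂]⁴−: Summing ligand charges against the −4 overall charge gives an oxidation state of +2 for nickel. Ni sits in group 10, so the d-electron count is 10 − 2 = 8. The d⁸ configuration leaves the e_g set evenly filled (or empty) — no strong Jahn–Teller driving force.
[MnI₆]³−: Summing ligand charges against the −3 overall charge gives an oxidation state of +3 for manganese. Group 7 minus oxidation state 3 gives a d⁴ configuration. Iodide is a weak-field ligand for a first-row metal, so the complex is high-spin. The t₂g³e_g¹ (high-spin) configuration has an unevenly filled e_g set; the Jahn–Teller theorem predicts a tetragonal distortion (typically axial elongation) to lift the degeneracy.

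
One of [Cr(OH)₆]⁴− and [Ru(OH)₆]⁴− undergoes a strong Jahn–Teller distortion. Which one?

[Cr(OH)₆]⁴−: Summing ligand charges against the −4 overall charge gives an oxidation state of +2 for chromium. Chromium is a group-6 element; Cr(II) is therefore d⁴. Hydroxide is a weak-field ligand for a first-row metal, so the complex is high-spin. The t₂g³e_g¹ (high-spin) configuration has an unevenly filled e_g set; the Jahn–Teller theorem predicts a tetragonal distortion (typically axial elongation) to lift the degeneracy.
[Ru(OH)₆]⁴−: Ligand charges: each hydroxide is −1. With an overall charge of −4 the ruthenium centre must be in the +2 oxidation state. Ruthenium is a group-8 element; Ru(II) is therefore d⁶. A 4d ion has a large Δₒ and is invariably low-spin. The d⁶ configuration leaves the e_g set evenly filled (or empty) — no strong Jahn–Teller driving force.

[Cr(OH)₆]⁴−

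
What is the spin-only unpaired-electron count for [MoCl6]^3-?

3 unpaired electrons

Ligand charges: each chloride is −1. With an overall charge of −3 the molybdenum centre must be in the +3 oxidation state.
Mo sits in group 6, so the d-electron count is 6 − 3 = 3.
In an octahedral field the d³ configuration is t₂g³e_g⁰ (only one arrangement possible), giving 3 unpaired electrons.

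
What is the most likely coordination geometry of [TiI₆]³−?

octahedral

Each iodide is −1; balancing the −3 overall charge requires Ti(III).
Titanium is a group-4 element; Ti(III) is therefore d¹.
With 6 monodentate ligands the coordination number is 6.
Six donors around a single metal centre give an octahedral coordination sphere.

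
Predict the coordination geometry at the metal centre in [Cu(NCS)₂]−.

Ligand charges: each isothiocyanate is −1. With an overall charge of −1 the copper centre must be in the +1 oxidation state.
Copper is a group-11 element; Cu(I) is therefore d¹⁰.
Coordination number: 2.
A d¹⁰ ion with only two ligands adopts a linear arrangement (sp hybridisation; no CFSE preference).

linear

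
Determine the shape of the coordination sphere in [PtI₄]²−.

square planar

Ligand charges: each iodide is −1. With an overall charge of −2 the platinum centre must be in the +2 oxidation state.
Pt sits in group 10, so the d-electron count is 10 − 2 = 8.
Coordination number: 4.
A 5d d⁸ ion has a large crystal-field splitting; square planar leaves the high-energy d_{x²−y²} orbital empty and maximises CFSE.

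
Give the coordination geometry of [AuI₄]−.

square planar

Ligand charges: each iodide is −1. With an overall charge of −1 the gold centre must be in the +3 oxidation state.
Au sits in group 11, so the d-electron count is 11 − 3 = 8.
Coordination number: 4.
A 5d d⁸ ion has a large crystal-field splitting; square planar leaves the high-energy d_{x²−y²} orbital empty and maximises CFSE.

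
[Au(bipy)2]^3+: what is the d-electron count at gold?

d8

Ligand charges: 2,2′-bipyridine is neutral. With an overall charge of +3 the gold centre must be in the +3 oxidation state.
Au sits in group 11, so the d-electron count is 11 − 3 = 8.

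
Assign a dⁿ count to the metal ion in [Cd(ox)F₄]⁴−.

Each oxalate is −2; each fluoride is −1; balancing the −4 overall charge requires Cd(II).
Group 12 minus oxidation state 2 gives a d¹⁰ configuration.

d10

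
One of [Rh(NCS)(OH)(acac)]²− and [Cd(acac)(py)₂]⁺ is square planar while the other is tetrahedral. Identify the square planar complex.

[Rh(NCS)(OH)(acac)]²−

For [Rh(NCS)(OH)(acac)]²−: Ligand charges: each isothiocyanate is −1; each hydroxide is −1; each acetylacetonate is −1. With an overall charge of −2 the rhodium centre must be in the +1 oxidation state. Rh sits in group 9, so the d-electron count is 9 − 1 = 8. A 4d d⁸ ion has a large crystal-field splitting; square planar leaves the high-energy d_{x²−y²} orbital empty and maximises CFSE. → square planar.
For [Cd(acac)(py)₂]⁺: Ligand charges: each acetylacetonate is −1; pyridine is neutral. With an overall charge of +1 the cadmium centre must be in the +2 oxidation state. Group 12 minus oxidation state 2 gives a d¹⁰ configuration. A d¹⁰ ion has no crystal-field stabilisation preference between square planar and tetrahedral, so four ligands adopt the sterically favoured tetrahedral geometry. → tetrahedral.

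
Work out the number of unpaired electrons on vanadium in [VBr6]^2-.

1

Summing ligand charges against the −2 overall charge gives an oxidation state of +4 for vanadium.
Group 5 minus oxidation state 4 gives a d¹ configuration.
In an octahedral field the d¹ configuration is t₂g¹e_g⁰ (only one arrangement possible), giving 1 unpaired electron.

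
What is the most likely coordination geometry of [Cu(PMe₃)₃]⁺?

trigonal planar

Trimethylphosphine is neutral; balancing the +1 overall charge requires Cu(I).
Group 11 minus oxidation state 1 gives a d¹⁰ configuration.
Coordination number: 3.
Three ligands around a d¹⁰ centre minimise repulsion in a trigonal-planar arrangement.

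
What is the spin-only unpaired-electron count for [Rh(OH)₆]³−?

0

Each hydroxide is −1; balancing the −3 overall charge requires Rh(III).
Rhodium is a group-9 element; Rh(III) is therefore d⁶.
The spin state decides the count: a 4d ion has a large Δₒ and is invariably low-spin.
An octahedral low-spin d⁶ ion is t₂g⁶e_g⁰, giving 0 unpaired electrons.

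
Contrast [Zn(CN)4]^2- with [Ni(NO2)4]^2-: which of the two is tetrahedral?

For [Zn(CN)4]^2-: Ligand charges: each cyanide is −1. With an overall charge of −2 the zinc centre must be in the +2 oxidation state. Zn sits in group 12, so the d-electron count is 12 − 2 = 10. A d¹⁰ ion has no crystal-field stabilisation preference between square planar and tetrahedral, so four ligands adopt the sterically favoured tetrahedral geometry. → tetrahedral.
For [Ni(NO2)4]^2-: Summing ligand charges against the −2 overall charge gives an oxidation state of +2 for nickel. Nickel is a group-10 element; Ni(II) is therefore d⁸. Nitro (N-bound nitrite) is a strong-field ligand (high in the spectrochemical series). A 3d d⁸ ion with strong-field ligands gains enough CFSE to favour square planar over tetrahedral. → square planar.

[Zn(CN)4]^2-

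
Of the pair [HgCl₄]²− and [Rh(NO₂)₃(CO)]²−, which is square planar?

[Rh(NO₂)₃(CO)]²−

For [HgCl₄]²−: Ligand charges: each chloride is −1. With an overall charge of −2 the mercury centre must be in the +2 oxidation state. Mercury is a group-12 element; Hg(II) is therefore d¹⁰. A d¹⁰ ion has no crystal-field stabilisation preference between square planar and tetrahedral, so four ligands adopt the sterically favoured tetrahedral geometry. → tetrahedral.
For [Rh(NO₂)₃(CO)]²−: Summing ligand charges against the −2 overall charge gives an oxidation state of +1 for rhodium. Rh sits in group 9, so the d-electron count is 9 − 1 = 8. A 4d d⁸ ion has a large crystal-field splitting; square planar leaves the high-energy d_{x²−y²} orbital empty and maximises CFSE. → square planar.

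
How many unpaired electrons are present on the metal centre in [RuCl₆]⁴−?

Ligand charges: each chloride is −1. With an overall charge of −4 the ruthenium centre must be in the +2 oxidation state.
Ru sits in group 8, so the d-electron count is 8 − 2 = 6.
The spin state decides the count: a 4d ion has a large Δₒ and is invariably low-spin.
An octahedral low-spin d⁶ ion is t₂g⁶e_g⁰, giving 0 unpaired electrons.

0 unpaired electrons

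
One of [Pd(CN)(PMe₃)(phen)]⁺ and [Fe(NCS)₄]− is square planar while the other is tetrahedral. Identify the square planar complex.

For [Pd(CN)(PMe₃)(phen)]⁺: Each cyanide is −1; trimethylphosphine is neutral; 1,10-phenanthroline is neutral; balancing the +1 overall charge requires Pd(II). Palladium is a group-10 element; Pd(II) is therefore d⁸. A 4d d⁸ ion has a large crystal-field splitting; square planar leaves the high-energy d_{x²−y²} orbital empty and maximises CFSE. → square planar.
For [Fe(NCS)₄]−: Summing ligand charges against the −1 overall charge gives an oxidation state of +3 for iron. Fe sits in group 8, so the d-electron count is 8 − 3 = 5. A high-spin d⁵ ion has zero CFSE in either geometry, so four ligands adopt the sterically favoured tetrahedral geometry. → tetrahedral.

[Pd(CN)(PMe₃)(phen)]⁺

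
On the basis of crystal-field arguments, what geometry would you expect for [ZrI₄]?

tetrahedral

Ligand charges: each iodide is −1. With an overall charge of 0 the zirconium centre must be in the +4 oxidation state.
Zirconium is a group-4 element; Zr(IV) is therefore d⁰.
Coordination number: 4.
A d⁰ ion has no crystal-field stabilisation preference between square planar and tetrahedral, so four ligands adopt the sterically favoured tetrahedral geometry.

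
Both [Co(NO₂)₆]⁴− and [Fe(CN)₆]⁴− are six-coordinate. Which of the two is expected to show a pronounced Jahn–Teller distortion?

[Co(NO₂)₆]⁴−: Each nitro (N-bound nitrite) is −1; balancing the −4 overall charge requires Co(II). Group 9 minus oxidation state 2 gives a d⁷ configuration. Nitro (N-bound nitrite) is a strong-field ligand (high in the spectrochemical series) for a first-row metal, so the complex is low-spin. The t₂g⁶e_g¹ (low-spin) configuration has an unevenly filled e_g set; the Jahn–Teller theorem predicts a tetragonal distortion (typically axial elongation) to lift the degeneracy.
[Fe(CN)₆]⁴−: Each cyanide is −1; balancing the −4 overall charge requires Fe(II). Iron is a group-8 element; Fe(II) is therefore d⁶. Cyanide is a strong-field ligand (high in the spectrochemical series) for a first-row metal, so the complex is low-spin. The d⁶ configuration leaves the e_g set evenly filled (or empty) — no strong Jahn–Teller driving force.

[Co(NO₂)₆]⁴−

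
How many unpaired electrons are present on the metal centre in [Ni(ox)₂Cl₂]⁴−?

2

Summing ligand charges against the −4 overall charge gives an oxidation state of +2 for nickel.
Nickel is a group-10 element; Ni(II) is therefore d⁸.
Counting donor atoms: 2×oxalate (bidentate) → 4 donors; 2×chloride (monodentate) → 2 donors. Coordination number = 6.
In an octahedral field the d⁸ configuration is t₂g⁶e_g² (only one arrangement possible), giving 2 unpaired electrons.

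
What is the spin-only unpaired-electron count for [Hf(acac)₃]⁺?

Ligand charges: each acetylacetonate is −1. With an overall charge of +1 the hafnium centre must be in the +4 oxidation state.
Hafnium is a group-4 element; Hf(IV) is therefore d⁰.
Counting donor atoms: 3×acetylacetonate (bidentate) → 6 donors. Coordination number = 6.
In an octahedral field the d⁰ configuration is t₂g⁰e_g⁰, giving 0 unpaired electrons.

0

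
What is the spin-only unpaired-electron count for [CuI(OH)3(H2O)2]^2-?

Summing ligand charges against the −2 overall charge gives an oxidation state of +2 for copper.
Group 11 minus oxidation state 2 gives a d⁹ configuration.
In an octahedral field the d⁹ configuration is t₂g⁶e_g³ (only one arrangement possible), giving 1 unpaired electron.

1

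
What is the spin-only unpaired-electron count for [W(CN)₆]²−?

2

Each cyanide is −1; balancing the −2 overall charge requires W(IV).
Group 6 minus oxidation state 4 gives a d² configuration.
In an octahedral field the d² configuration is t₂g²e_g⁰ (only one arrangement possible), giving 2 unpaired electrons.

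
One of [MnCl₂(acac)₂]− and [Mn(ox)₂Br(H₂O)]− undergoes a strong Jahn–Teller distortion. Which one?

[MnCl₂(acac)₂]−: Each chloride is −1; each acetylacetonate is −1; balancing the −1 overall charge requires Mn(III). Mn sits in group 7, so the d-electron count is 7 − 3 = 4. Acetylacetonate and chloride are weak-field ligands for a first-row metal, so the complex is high-spin. The t₂g³e_g¹ (high-spin) configuration has an unevenly filled e_g set; the Jahn–Teller theorem predicts a tetragonal distortion (typically axial elongation) to lift the degeneracy.
[Mn(ox)₂Br(H₂O)]−: Summing ligand charges against the −1 overall charge gives an oxidation state of +4 for manganese. Group 7 minus oxidation state 4 gives a d³ configuration. The d³ configuration leaves the e_g set evenly filled (or empty) — no strong Jahn–Teller driving force.

[MnCl₂(acac)₂]−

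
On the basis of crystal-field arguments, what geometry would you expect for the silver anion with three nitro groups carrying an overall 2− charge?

trigonal planar

Ligand charges: each nitro (N-bound nitrite) is −1. With an overall charge of −2 the silver centre must be in the +1 oxidation state.
Ag sits in group 11, so the d-electron count is 11 − 1 = 10.
Coordination number: 3.
Three ligands around a d¹⁰ centre minimise repulsion in a trigonal-planar arrangement.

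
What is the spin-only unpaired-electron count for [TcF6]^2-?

Summing ligand charges against the −2 overall charge gives an oxidation state of +4 for technetium.
Group 7 minus oxidation state 4 gives a d³ configuration.
In an octahedral field the d³ configuration is t₂g³e_g⁰ (only one arrangement possible), giving 3 unpaired electrons.

3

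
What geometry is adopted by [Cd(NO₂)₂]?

Summing ligand charges against the 0 overall charge gives an oxidation state of +2 for cadmium.
Cd sits in group 12, so the d-electron count is 12 − 2 = 10.
With 2 monodentate ligands the coordination number is 2.
A d¹⁰ ion with only two ligands adopts a linear arrangement (sp hybridisation; no CFSE preference).

linear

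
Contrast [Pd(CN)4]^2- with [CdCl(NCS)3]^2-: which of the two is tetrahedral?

[CdCl(NCS)3]^2-

For [Pd(CN)4]^2-: Each cyanide is −1; balancing the −2 overall charge requires Pd(II). Pd sits in group 10, so the d-electron count is 10 − 2 = 8. A 4d d⁸ ion has a large crystal-field splitting; square planar leaves the high-energy d_{x²−y²} orbital empty and maximises CFSE. → square planar.
For [CdCl(NCS)3]^2-: Each chloride is −1; each isothiocyanate is −1; balancing the −2 overall charge requires Cd(II). Cd sits in group 12, so the d-electron count is 12 − 2 = 10. A d¹⁰ ion has no crystal-field stabilisation preference between square planar and tetrahedral, so four ligands adopt the sterically favoured tetrahedral geometry. → tetrahedral.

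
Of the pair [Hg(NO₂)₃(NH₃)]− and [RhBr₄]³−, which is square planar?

For [Hg(NO₂)₃(NH₃)]−: Each nitro (N-bound nitrite) is −1; ammonia is neutral; balancing the −1 overall charge requires Hg(II). Hg sits in group 12, so the d-electron count is 12 − 2 = 10. A d¹⁰ ion has no crystal-field stabilisation preference between square planar and tetrahedral, so four ligands adopt the sterically favoured tetrahedral geometry. → tetrahedral.
For [RhBr₄]³−: Ligand charges: each bromide is −1. With an overall charge of −3 the rhodium centre must be in the +1 oxidation state. Rh sits in group 9, so the d-electron count is 9 − 1 = 8. A 4d d⁸ ion has a large crystal-field splitting; square planar leaves the high-energy d_{x²−y²} orbital empty and maximises CFSE. → square planar.

[RhBr₄]³−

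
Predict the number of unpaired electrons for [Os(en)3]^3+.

1 unpaired electron

Ethylenediamine is neutral; balancing the +3 overall charge requires Os(III).
Group 8 minus oxidation state 3 gives a d⁵ configuration.
Counting donor atoms: 3×ethylenediamine (bidentate) → 6 donors. Coordination number = 6.
The spin state decides the count: a 5d ion has a large Δₒ and is invariably low-spin.
An octahedral low-spin d⁵ ion is t₂g⁵e_g⁰, giving 1 unpaired electron.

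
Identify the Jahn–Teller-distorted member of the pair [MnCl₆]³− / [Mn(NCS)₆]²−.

[MnCl₆]³−: Each chloride is −1; balancing the −3 overall charge requires Mn(III). Mn sits in group 7, so the d-electron count is 7 − 3 = 4. Chloride is a weak-field ligand for a first-row metal, so the complex is high-spin. The t₂g³e_g¹ (high-spin) configuration has an unevenly filled e_g set; the Jahn–Teller theorem predicts a tetragonal distortion (typically axial elongation) to lift the degeneracy.
[Mn(NCS)₆]²−: Ligand charges: each isothiocyanate is −1. With an overall charge of −2 the manganese centre must be in the +4 oxidation state. Manganese is a group-7 element; Mn(IV) is therefore d³. The d³ configuration leaves the e_g set evenly filled (or empty) — no strong Jahn–Teller driving force.

[MnCl₆]³−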